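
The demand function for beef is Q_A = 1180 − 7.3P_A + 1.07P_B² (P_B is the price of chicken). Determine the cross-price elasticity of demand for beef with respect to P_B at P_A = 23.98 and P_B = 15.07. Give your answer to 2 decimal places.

0.39

At P_A = 23.98 and P_B = 15.07: Q_A = 1247.948.
∂Q_A/∂P_B = 2.14P_B = 2.14(15.07) = 32.2498.
ε = (∂Q_A/∂P_B)(P_B/Q_A) = 32.2498 × (15.07/1247.948) ≈ 0.39.
ε > 0: substitutes.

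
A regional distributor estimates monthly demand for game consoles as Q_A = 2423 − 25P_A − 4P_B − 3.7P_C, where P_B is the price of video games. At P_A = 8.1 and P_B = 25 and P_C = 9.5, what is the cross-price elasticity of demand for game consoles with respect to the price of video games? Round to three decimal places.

-0.048

At P_A = 8.1 and P_B = 25 and P_C = 9.5: Q_A = 2085.35.
∂Q_A/∂P_B = -4.
ε = (∂Q_A/∂P_B)(P_B/Q_A) = -4 × (25/2085.35) ≈ -0.048.
Since ε < 0, game consoles and video games are complements.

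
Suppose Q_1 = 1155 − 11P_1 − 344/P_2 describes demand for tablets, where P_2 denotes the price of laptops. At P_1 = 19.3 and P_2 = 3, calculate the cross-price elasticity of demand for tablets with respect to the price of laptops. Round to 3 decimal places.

0.138

At P_1 = 19.3 and P_2 = 3: Q_1 = 828.033.
∂Q_1/∂P_2 = 344/P_2² = 38.2222.
ε = (∂Q_1/∂P_2)(P_2/Q_1) = 38.2222 × (3/828.033) ≈ 0.138.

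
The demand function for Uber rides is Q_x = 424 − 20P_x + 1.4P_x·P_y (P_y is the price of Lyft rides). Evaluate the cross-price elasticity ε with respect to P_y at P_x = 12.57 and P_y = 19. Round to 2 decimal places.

At P_x = 12.57 and P_y = 19: Q_x = 506.962.
∂Q_x/∂P_y = 1.4P_x = 1.4(12.57) = 17.5980.
ε = (∂Q_x/∂P_y)(P_y/Q_x) = 17.5980 × (19/506.962) ≈ 0.66.
ε > 0: substitutes.

0.66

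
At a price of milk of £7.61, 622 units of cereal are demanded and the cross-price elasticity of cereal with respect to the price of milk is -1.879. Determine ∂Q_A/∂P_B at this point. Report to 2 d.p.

ε = (∂Q_A/∂P_B)·(P_B/Q_A) ⇒ ∂Q_A/∂P_B = ε·Q_A/P_B = -1.879 × 622/7.61 ≈ -153.58.

-153.58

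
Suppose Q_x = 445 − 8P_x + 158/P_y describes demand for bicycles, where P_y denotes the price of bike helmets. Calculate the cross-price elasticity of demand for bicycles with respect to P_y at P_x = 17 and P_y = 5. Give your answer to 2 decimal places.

At P_x = 17 and P_y = 5: Q_x = 340.6.
∂Q_x/∂P_y = −158/P_y² = -6.3200.
ε = (∂Q_x/∂P_y)(P_y/Q_x) = -6.3200 × (5/340.6) ≈ -0.09.

-0.09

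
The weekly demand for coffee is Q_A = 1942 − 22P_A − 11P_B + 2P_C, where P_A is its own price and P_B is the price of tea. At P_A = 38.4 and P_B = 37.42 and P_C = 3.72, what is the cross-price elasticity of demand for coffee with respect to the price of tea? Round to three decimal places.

-0.594

At P_A = 38.4 and P_B = 37.42 and P_C = 3.72: Q_A = 693.02.
∂Q_A/∂P_B = -11.
ε = (∂Q_A/∂P_B)(P_B/Q_A) = -11 × (37.42/693.02) ≈ -0.594.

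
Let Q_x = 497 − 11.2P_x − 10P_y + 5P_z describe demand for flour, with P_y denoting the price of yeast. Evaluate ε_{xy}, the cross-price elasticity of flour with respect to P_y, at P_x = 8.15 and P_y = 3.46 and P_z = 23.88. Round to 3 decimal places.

-0.071

At P_x = 8.15 and P_y = 3.46 and P_z = 23.88: Q_x = 490.52.
∂Q_x/∂P_y = -10.
ε = (∂Q_x/∂P_y)(P_y/Q_x) = -10 × (3.46/490.52) ≈ -0.071.
Since ε < 0, flour and yeast are complements.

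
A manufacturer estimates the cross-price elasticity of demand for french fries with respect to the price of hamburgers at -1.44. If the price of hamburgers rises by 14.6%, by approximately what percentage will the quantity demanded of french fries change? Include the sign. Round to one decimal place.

-21.0%

%ΔQ ≈ ε × %ΔP of hamburgers = -1.44 × (14.6%) = -21.0%.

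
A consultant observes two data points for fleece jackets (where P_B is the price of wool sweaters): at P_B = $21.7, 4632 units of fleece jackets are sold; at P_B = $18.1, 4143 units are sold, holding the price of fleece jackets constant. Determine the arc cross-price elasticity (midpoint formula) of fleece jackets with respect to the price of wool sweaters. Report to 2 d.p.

ΔQ_A = 4143 − 4632 = -489; ΔP_B = 18.1 − 21.7 = -3.6.
Midpoints: Q̄_A = 4387.5, P̄_B = 19.90.
ε = (ΔQ_A/Q̄_A)/(ΔP_B/P̄_B) = (-489/4387.5)/(-3.6/19.90) ≈ 0.62.
ε > 0: fleece jackets and wool sweaters are substitutes.

0.62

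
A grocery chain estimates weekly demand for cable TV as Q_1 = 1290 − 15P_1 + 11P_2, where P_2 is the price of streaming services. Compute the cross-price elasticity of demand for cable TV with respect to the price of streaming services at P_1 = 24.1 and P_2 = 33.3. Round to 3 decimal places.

0.283

At P_1 = 24.1 and P_2 = 33.3: Q_1 = 1294.8.
∂Q_1/∂P_2 = 11.
ε = (∂Q_1/∂P_2)(P_2/Q_1) = 11 × (33.3/1294.8) ≈ 0.283.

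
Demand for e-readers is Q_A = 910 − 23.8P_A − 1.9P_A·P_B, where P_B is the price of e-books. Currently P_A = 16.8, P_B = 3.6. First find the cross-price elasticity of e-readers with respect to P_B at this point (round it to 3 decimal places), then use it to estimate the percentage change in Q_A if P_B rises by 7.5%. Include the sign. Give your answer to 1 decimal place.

-2.2%

At P_A = 16.8, P_B = 3.6: Q_A = 395.248.
∂Q_A/∂P_B = -1.9P_A = -31.9200.
ε = (∂Q_A/∂P_B)(P_B/Q_A) = -31.9200 × 3.6/395.248 ≈ -0.291.
%ΔQ_A ≈ ε × %ΔP_B = -0.291 × (7.5%) = -2.2%.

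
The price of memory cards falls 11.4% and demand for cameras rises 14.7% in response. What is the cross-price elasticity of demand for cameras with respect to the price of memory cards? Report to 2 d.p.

-1.29

ε = (%ΔQ of cameras) / (%ΔP of memory cards) = (14.7%) / (-11.4%) ≈ -1.29.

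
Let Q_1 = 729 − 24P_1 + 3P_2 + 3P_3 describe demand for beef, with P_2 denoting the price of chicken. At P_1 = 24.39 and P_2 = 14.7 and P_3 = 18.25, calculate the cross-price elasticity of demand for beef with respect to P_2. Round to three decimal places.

0.182

At P_1 = 24.39 and P_2 = 14.7 and P_3 = 18.25: Q_1 = 242.49.
∂Q_1/∂P_2 = 3.
ε = (∂Q_1/∂P_2)(P_2/Q_1) = 3 × (14.7/242.49) ≈ 0.182.
Since ε > 0, beef and chicken are substitutes.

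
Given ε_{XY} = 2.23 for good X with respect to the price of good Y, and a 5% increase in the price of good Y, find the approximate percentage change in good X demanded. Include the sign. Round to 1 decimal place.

11.2%

%ΔQ ≈ ε × %ΔP of good Y = 2.23 × (5%) = 11.2%.
Demand for good X rises by about 11.2%.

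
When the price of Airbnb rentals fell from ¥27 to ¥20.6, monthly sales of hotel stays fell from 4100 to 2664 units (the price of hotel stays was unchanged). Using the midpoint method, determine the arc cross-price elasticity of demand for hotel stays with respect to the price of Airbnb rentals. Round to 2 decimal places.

1.58

ΔQ_A = 2664 − 4100 = -1436; ΔP_B = 20.6 − 27 = -6.4.
Midpoints: Q̄_A = 3382.0, P̄_B = 23.80.
ε = (ΔQ_A/Q̄_A)/(ΔP_B/P̄_B) = (-1436/3382.0)/(-6.4/23.80) ≈ 1.58.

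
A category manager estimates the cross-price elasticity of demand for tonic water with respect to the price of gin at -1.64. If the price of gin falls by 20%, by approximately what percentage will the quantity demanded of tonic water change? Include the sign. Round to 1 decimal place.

32.8%

%ΔQ ≈ ε × %ΔP of gin = -1.64 × (-20%) = 32.8%.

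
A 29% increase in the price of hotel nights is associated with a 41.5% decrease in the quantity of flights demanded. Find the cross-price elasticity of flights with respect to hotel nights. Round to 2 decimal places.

ε = (%ΔQ of flights) / (%ΔP of hotel nights) = (-41.5%) / (29%) ≈ -1.43.

-1.43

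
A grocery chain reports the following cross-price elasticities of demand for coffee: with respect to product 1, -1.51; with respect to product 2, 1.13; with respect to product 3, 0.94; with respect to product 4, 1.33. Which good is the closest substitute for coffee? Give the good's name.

product 4

Substitutes have ε > 0. Among the positive values, 1.33 (product 4) is largest.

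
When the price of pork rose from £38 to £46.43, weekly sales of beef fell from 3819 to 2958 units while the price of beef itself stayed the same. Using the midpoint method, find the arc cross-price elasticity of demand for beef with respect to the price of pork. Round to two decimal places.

ΔQ_A = 2958 − 3819 = -861; ΔP_B = 46.43 − 38 = 8.43.
Midpoints: Q̄_A = 3388.5, P̄_B = 42.22.
ε = (ΔQ_A/Q̄_A)/(ΔP_B/P̄_B) = (-861/3388.5)/(8.43/42.22) ≈ -1.27.

-1.27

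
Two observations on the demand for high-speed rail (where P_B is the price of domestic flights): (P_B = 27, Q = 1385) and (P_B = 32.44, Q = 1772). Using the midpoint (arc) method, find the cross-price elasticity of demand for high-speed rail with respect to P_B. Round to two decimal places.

ΔQ_A = 1772 − 1385 = 387; ΔP_B = 32.44 − 27 = 5.44.
Midpoints: Q̄_A = 1578.5, P̄_B = 29.72.
ε = (ΔQ_A/Q̄_A)/(ΔP_B/P̄_B) = (387/1578.5)/(5.44/29.72) ≈ 1.34.
ε > 0: high-speed rail and domestic flights are substitutes.

1.34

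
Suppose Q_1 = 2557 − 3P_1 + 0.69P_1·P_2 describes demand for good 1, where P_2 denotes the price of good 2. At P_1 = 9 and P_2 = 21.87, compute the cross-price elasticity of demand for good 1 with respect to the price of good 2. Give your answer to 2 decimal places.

0.05

At P_1 = 9 and P_2 = 21.87: Q_1 = 2665.813.
∂Q_1/∂P_2 = 0.69P_1 = 0.69(9) = 6.2100.
ε = (∂Q_1/∂P_2)(P_2/Q_1) = 6.2100 × (21.87/2665.813) ≈ 0.05.
ε > 0: substitutes.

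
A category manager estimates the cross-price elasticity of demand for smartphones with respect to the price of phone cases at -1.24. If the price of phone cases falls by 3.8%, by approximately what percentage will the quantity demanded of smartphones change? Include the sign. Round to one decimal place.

%ΔQ ≈ ε × %ΔP of phone cases = -1.24 × (-3.8%) = 4.7%.
Demand for smartphones rises by about 4.7%.

4.7%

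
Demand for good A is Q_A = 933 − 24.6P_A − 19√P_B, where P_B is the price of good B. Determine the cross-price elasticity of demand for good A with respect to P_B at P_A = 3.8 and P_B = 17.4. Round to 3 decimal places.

-0.052

At P_A = 3.8 and P_B = 17.4: Q_A = 760.265.
∂Q_A/∂P_B = -19/(2√P_B) = -19/(2√17.4) = -2.2775.
ε = (∂Q_A/∂P_B)(P_B/Q_A) = -2.2775 × (17.4/760.265) ≈ -0.052.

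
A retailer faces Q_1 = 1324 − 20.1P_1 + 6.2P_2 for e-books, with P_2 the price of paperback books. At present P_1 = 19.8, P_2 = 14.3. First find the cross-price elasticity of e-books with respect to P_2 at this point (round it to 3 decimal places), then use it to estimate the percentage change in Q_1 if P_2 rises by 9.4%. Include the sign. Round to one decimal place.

At P_1 = 19.8, P_2 = 14.3: Q_1 = 1014.68.
∂Q_1/∂P_2 = 6.2.
ε = (∂Q_1/∂P_2)(P_2/Q_1) = 6.2000 × 14.3/1014.68 ≈ 0.087.
%ΔQ_1 ≈ ε × %ΔP_2 = 0.087 × (9.4%) = 0.8%.

0.8%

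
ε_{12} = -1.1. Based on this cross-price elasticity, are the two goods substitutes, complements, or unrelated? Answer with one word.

ε = -1.1 < 0, so a higher price of good 2 lowers demand for good 1: complements.

complements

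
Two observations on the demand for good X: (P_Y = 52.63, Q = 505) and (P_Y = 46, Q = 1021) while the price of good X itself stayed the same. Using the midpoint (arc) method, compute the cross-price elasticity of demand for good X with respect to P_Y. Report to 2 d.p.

-5.03

ΔQ_X = 1021 − 505 = 516; ΔP_Y = 46 − 52.63 = -6.63.
Midpoints: Q̄_X = 763.0, P̄_Y = 49.31.
ε = (ΔQ_X/Q̄_X)/(ΔP_Y/P̄_Y) = (516/763.0)/(-6.63/49.31) ≈ -5.03.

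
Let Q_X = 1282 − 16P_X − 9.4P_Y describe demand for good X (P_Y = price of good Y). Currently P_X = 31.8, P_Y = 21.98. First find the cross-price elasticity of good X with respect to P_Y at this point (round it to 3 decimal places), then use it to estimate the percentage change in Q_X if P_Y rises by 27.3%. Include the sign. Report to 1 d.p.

At P_X = 31.8, P_Y = 21.98: Q_X = 566.588.
∂Q_X/∂P_Y = -9.4.
ε = (∂Q_X/∂P_Y)(P_Y/Q_X) = -9.4000 × 21.98/566.588 ≈ -0.365.
%ΔQ_X ≈ ε × %ΔP_Y = -0.365 × (27.3%) = -10.0%.

-10.0%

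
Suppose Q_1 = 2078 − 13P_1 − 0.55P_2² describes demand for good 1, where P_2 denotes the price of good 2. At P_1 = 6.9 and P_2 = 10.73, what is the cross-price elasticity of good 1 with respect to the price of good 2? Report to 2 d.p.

At P_1 = 6.9 and P_2 = 10.73: Q_1 = 1924.977.
∂Q_1/∂P_2 = -1.1P_2 = -1.1(10.73) = -11.8030.
ε = (∂Q_1/∂P_2)(P_2/Q_1) = -11.8030 × (10.73/1924.977) ≈ -0.07.
ε < 0: complements.

-0.07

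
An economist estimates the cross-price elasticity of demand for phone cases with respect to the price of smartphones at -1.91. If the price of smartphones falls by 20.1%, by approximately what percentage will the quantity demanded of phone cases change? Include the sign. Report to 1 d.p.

38.4%

%ΔQ ≈ ε × %ΔP of smartphones = -1.91 × (-20.1%) = 38.4%.
Demand for phone cases rises by about 38.4%.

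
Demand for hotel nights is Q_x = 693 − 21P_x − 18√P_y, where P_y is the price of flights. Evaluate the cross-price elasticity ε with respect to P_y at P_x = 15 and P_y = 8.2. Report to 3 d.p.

-0.079

At P_x = 15 and P_y = 8.2: Q_x = 326.456.
∂Q_x/∂P_y = -18/(2√P_y) = -18/(2√8.2) = -3.1429.
ε = (∂Q_x/∂P_y)(P_y/Q_x) = -3.1429 × (8.2/326.456) ≈ -0.079.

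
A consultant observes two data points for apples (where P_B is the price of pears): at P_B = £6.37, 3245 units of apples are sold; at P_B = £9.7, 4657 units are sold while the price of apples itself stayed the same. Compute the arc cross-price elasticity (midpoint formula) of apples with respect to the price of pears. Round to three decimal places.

0.862

ΔQ_A = 4657 − 3245 = 1412; ΔP_B = 9.7 − 6.37 = 3.33.
Midpoints: Q̄_A = 3951.0, P̄_B = 8.04.
ε = (ΔQ_A/Q̄_A)/(ΔP_B/P̄_B) = (1412/3951.0)/(3.33/8.04) ≈ 0.862.
ε > 0: apples and pears are substitutes.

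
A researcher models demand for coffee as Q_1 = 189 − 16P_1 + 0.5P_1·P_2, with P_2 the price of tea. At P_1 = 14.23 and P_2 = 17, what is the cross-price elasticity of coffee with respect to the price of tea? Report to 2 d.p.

At P_1 = 14.23 and P_2 = 17: Q_1 = 82.275.
∂Q_1/∂P_2 = 0.5P_1 = 0.5(14.23) = 7.1150.
ε = (∂Q_1/∂P_2)(P_2/Q_1) = 7.1150 × (17/82.275) ≈ 1.47.

1.47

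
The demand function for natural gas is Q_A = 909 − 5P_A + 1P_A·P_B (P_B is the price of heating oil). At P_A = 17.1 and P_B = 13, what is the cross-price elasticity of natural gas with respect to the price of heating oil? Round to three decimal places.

0.213

At P_A = 17.1 and P_B = 13: Q_A = 1045.8.
∂Q_A/∂P_B = 1P_A = 1(17.1) = 17.1000.
ε = (∂Q_A/∂P_B)(P_B/Q_A) = 17.1000 × (13/1045.8) ≈ 0.213.
ε > 0: substitutes.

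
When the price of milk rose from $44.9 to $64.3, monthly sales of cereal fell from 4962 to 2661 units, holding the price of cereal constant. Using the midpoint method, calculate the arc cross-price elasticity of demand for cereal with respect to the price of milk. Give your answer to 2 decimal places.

-1.70

ΔQ_A = 2661 − 4962 = -2301; ΔP_B = 64.3 − 44.9 = 19.4.
Midpoints: Q̄_A = 3811.5, P̄_B = 54.60.
ε = (ΔQ_A/Q̄_A)/(ΔP_B/P̄_B) = (-2301/3811.5)/(19.4/54.60) ≈ -1.70.
ε < 0: cereal and milk are complements.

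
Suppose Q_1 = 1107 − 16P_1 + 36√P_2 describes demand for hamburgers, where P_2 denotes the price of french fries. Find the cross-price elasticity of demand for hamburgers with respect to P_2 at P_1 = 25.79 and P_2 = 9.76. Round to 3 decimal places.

At P_1 = 25.79 and P_2 = 9.76: Q_1 = 806.828.
∂Q_1/∂P_2 = 36/(2√P_2) = 36/(2√9.76) = 5.7617.
ε = (∂Q_1/∂P_2)(P_2/Q_1) = 5.7617 × (9.76/806.828) ≈ 0.070.
ε > 0: substitutes.

0.070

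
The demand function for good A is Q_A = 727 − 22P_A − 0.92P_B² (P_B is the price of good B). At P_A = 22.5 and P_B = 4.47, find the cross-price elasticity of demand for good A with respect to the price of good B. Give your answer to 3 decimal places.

At P_A = 22.5 and P_B = 4.47: Q_A = 213.618.
∂Q_A/∂P_B = -1.84P_B = -1.84(4.47) = -8.2248.
ε = (∂Q_A/∂P_B)(P_B/Q_A) = -8.2248 × (4.47/213.618) ≈ -0.172.
ε < 0: complements.

-0.172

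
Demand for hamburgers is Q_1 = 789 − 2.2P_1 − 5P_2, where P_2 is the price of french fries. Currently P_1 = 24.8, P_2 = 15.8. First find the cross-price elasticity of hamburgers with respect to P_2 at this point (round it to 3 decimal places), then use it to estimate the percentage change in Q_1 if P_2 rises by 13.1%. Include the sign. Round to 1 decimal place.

-1.6%

At P_1 = 24.8, P_2 = 15.8: Q_1 = 655.44.
∂Q_1/∂P_2 = -5.
ε = (∂Q_1/∂P_2)(P_2/Q_1) = -5.0000 × 15.8/655.44 ≈ -0.121.
%ΔQ_1 ≈ ε × %ΔP_2 = -0.121 × (13.1%) = -1.6%.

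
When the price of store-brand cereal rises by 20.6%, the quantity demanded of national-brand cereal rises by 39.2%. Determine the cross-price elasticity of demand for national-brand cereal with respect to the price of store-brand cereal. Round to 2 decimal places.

1.90

ε = (%ΔQ of national-brand cereal) / (%ΔP of store-brand cereal) = (39.2%) / (20.6%) ≈ 1.90.
Positive cross-price elasticity: substitutes.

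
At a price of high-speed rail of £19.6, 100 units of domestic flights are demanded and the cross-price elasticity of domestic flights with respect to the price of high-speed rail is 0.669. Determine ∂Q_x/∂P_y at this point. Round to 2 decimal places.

ε = (∂Q_x/∂P_y)·(P_y/Q_x) ⇒ ∂Q_x/∂P_y = ε·Q_x/P_y = 0.669 × 100/19.6 ≈ 3.41.

3.41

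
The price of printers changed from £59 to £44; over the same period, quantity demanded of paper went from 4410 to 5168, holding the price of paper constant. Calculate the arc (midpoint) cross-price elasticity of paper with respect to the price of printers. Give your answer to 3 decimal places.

-0.543

ΔQ_A = 5168 − 4410 = 758; ΔP_B = 44 − 59 = -15.
Midpoints: Q̄_A = 4789.0, P̄_B = 51.50.
ε = (ΔQ_A/Q̄_A)/(ΔP_B/P̄_B) = (758/4789.0)/(-15/51.50) ≈ -0.543.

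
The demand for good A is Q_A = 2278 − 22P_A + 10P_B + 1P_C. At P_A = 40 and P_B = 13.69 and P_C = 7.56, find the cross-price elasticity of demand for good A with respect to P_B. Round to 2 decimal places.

At P_A = 40 and P_B = 13.69 and P_C = 7.56: Q_A = 1542.46.
∂Q_A/∂P_B = 10.
ε = (∂Q_A/∂P_B)(P_B/Q_A) = 10 × (13.69/1542.46) ≈ 0.09.

0.09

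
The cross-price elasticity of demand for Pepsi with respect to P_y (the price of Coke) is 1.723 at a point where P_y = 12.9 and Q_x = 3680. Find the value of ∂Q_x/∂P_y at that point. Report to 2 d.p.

ε = (∂Q_x/∂P_y)·(P_y/Q_x) ⇒ ∂Q_x/∂P_y = ε·Q_x/P_y = 1.723 × 3680/12.9 ≈ 491.52.

491.52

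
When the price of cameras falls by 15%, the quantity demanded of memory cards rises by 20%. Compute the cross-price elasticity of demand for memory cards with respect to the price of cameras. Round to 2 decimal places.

ε = (%ΔQ of memory cards) / (%ΔP of cameras) = (20%) / (-15%) ≈ -1.33.

-1.33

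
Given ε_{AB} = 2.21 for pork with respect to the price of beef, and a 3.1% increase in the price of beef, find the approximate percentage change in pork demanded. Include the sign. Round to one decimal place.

6.9%

%ΔQ ≈ ε × %ΔP of beef = 2.21 × (3.1%) = 6.9%.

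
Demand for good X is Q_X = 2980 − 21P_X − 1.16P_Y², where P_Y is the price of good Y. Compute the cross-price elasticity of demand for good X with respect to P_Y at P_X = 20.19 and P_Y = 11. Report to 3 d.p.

At P_X = 20.19 and P_Y = 11: Q_X = 2415.65.
∂Q_X/∂P_Y = -2.32P_Y = -2.32(11) = -25.5200.
ε = (∂Q_X/∂P_Y)(P_Y/Q_X) = -25.5200 × (11/2415.65) ≈ -0.116.

-0.116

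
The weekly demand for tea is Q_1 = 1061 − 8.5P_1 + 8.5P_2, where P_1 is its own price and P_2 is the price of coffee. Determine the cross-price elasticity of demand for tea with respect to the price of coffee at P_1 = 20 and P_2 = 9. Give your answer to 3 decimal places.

0.079

At P_1 = 20 and P_2 = 9: Q_1 = 967.5.
∂Q_1/∂P_2 = 8.5.
ε = (∂Q_1/∂P_2)(P_2/Q_1) = 8.5 × (9/967.5) ≈ 0.079.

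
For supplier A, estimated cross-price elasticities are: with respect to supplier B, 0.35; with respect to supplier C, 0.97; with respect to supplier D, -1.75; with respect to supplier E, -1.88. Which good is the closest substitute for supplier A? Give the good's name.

supplier C

Substitutes have ε > 0. Among the positive values, 0.97 (supplier C) is largest.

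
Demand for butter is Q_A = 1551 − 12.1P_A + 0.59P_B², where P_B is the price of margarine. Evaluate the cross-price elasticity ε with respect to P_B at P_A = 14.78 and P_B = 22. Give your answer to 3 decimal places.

At P_A = 14.78 and P_B = 22: Q_A = 1657.722.
∂Q_A/∂P_B = 1.18P_B = 1.18(22) = 25.9600.
ε = (∂Q_A/∂P_B)(P_B/Q_A) = 25.9600 × (22/1657.722) ≈ 0.345.

0.345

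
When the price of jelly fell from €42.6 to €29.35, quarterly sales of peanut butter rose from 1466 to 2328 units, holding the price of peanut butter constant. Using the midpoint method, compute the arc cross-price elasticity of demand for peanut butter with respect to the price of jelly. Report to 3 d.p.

ΔQ_A = 2328 − 1466 = 862; ΔP_B = 29.35 − 42.6 = -13.25.
Midpoints: Q̄_A = 1897.0, P̄_B = 35.98.
ε = (ΔQ_A/Q̄_A)/(ΔP_B/P̄_B) = (862/1897.0)/(-13.25/35.98) ≈ -1.234.

-1.234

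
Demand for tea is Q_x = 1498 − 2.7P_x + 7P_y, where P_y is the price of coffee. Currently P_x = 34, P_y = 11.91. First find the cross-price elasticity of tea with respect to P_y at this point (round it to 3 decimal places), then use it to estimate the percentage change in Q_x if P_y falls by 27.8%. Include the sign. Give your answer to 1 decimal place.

-1.6%

At P_x = 34, P_y = 11.91: Q_x = 1489.57.
∂Q_x/∂P_y = 7.
ε = (∂Q_x/∂P_y)(P_y/Q_x) = 7.0000 × 11.91/1489.57 ≈ 0.056.
%ΔQ_x ≈ ε × %ΔP_y = 0.056 × (-27.8%) = -1.6%.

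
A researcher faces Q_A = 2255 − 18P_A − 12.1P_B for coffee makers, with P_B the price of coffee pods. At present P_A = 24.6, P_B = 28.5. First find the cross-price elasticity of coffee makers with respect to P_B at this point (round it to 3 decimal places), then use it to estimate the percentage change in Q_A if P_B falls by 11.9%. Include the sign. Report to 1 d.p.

2.8%

At P_A = 24.6, P_B = 28.5: Q_A = 1467.35.
∂Q_A/∂P_B = -12.1.
ε = (∂Q_A/∂P_B)(P_B/Q_A) = -12.1000 × 28.5/1467.35 ≈ -0.235.
%ΔQ_A ≈ ε × %ΔP_B = -0.235 × (-11.9%) = 2.8%.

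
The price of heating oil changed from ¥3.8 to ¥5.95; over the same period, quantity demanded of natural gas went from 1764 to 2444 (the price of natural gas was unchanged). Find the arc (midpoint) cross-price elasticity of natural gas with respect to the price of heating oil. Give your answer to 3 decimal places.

ΔQ_A = 2444 − 1764 = 680; ΔP_B = 5.95 − 3.8 = 2.15.
Midpoints: Q̄_A = 2104.0, P̄_B = 4.88.
ε = (ΔQ_A/Q̄_A)/(ΔP_B/P̄_B) = (680/2104.0)/(2.15/4.88) ≈ 0.733.
ε > 0: natural gas and heating oil are substitutes.

0.733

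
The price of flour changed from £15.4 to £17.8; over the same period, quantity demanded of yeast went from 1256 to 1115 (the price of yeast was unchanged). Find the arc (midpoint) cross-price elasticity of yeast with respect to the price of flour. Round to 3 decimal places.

-0.823

ΔQ_A = 1115 − 1256 = -141; ΔP_B = 17.8 − 15.4 = 2.4.
Midpoints: Q̄_A = 1185.5, P̄_B = 16.60.
ε = (ΔQ_A/Q̄_A)/(ΔP_B/P̄_B) = (-141/1185.5)/(2.4/16.60) ≈ -0.823.
ε < 0: yeast and flour are complements.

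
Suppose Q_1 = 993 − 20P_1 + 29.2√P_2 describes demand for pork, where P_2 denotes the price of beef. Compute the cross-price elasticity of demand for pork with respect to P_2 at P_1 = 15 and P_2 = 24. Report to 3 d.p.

At P_1 = 15 and P_2 = 24: Q_1 = 836.050.
∂Q_1/∂P_2 = 29.2/(2√P_2) = 29.2/(2√24) = 2.9802.
ε = (∂Q_1/∂P_2)(P_2/Q_1) = 2.9802 × (24/836.050) ≈ 0.086.

0.086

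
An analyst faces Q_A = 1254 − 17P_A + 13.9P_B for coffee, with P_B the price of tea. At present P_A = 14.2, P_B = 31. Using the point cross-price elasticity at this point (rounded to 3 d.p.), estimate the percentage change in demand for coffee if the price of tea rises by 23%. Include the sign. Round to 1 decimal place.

6.9%

At P_A = 14.2, P_B = 31: Q_A = 1443.5.
∂Q_A/∂P_B = 13.9.
ε = (∂Q_A/∂P_B)(P_B/Q_A) = 13.9000 × 31/1443.5 ≈ 0.299.
%ΔQ_A ≈ ε × %ΔP_B = 0.299 × (23%) = 6.9%.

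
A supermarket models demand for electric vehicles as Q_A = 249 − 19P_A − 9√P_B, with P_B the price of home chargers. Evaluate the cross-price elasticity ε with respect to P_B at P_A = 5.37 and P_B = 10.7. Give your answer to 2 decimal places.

At P_A = 5.37 and P_B = 10.7: Q_A = 117.530.
∂Q_A/∂P_B = -9/(2√P_B) = -9/(2√10.7) = -1.3757.
ε = (∂Q_A/∂P_B)(P_B/Q_A) = -1.3757 × (10.7/117.530) ≈ -0.13.

-0.13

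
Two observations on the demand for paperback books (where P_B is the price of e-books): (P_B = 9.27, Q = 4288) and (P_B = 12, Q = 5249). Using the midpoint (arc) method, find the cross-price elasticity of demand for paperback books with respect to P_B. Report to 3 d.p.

0.785

ΔQ_A = 5249 − 4288 = 961; ΔP_B = 12 − 9.27 = 2.73.
Midpoints: Q̄_A = 4768.5, P̄_B = 10.63.
ε = (ΔQ_A/Q̄_A)/(ΔP_B/P̄_B) = (961/4768.5)/(2.73/10.63) ≈ 0.785.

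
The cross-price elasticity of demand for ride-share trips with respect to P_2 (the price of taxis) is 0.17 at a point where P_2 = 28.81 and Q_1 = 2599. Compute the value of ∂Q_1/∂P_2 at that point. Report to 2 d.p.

15.34

ε = (∂Q_1/∂P_2)·(P_2/Q_1) ⇒ ∂Q_1/∂P_2 = ε·Q_1/P_2 = 0.17 × 2599/28.81 ≈ 15.34.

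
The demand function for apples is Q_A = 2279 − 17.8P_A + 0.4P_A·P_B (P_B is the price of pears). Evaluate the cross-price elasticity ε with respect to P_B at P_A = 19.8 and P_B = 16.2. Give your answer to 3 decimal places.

0.062

At P_A = 19.8 and P_B = 16.2: Q_A = 2054.864.
∂Q_A/∂P_B = 0.4P_A = 0.4(19.8) = 7.9200.
ε = (∂Q_A/∂P_B)(P_B/Q_A) = 7.9200 × (16.2/2054.864) ≈ 0.062.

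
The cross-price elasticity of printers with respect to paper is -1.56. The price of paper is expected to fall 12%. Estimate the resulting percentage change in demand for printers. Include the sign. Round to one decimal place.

18.7%

%ΔQ ≈ ε × %ΔP of paper = -1.56 × (-12%) = 18.7%.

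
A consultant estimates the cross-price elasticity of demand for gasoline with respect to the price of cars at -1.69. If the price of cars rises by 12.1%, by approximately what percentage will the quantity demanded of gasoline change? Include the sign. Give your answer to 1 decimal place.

%ΔQ ≈ ε × %ΔP of cars = -1.69 × (12.1%) = -20.4%.

-20.4%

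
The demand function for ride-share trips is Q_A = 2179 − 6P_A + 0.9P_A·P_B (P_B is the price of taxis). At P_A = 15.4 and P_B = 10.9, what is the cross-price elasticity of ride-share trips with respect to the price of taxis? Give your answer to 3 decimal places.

0.068

At P_A = 15.4 and P_B = 10.9: Q_A = 2237.674.
∂Q_A/∂P_B = 0.9P_A = 0.9(15.4) = 13.8600.
ε = (∂Q_A/∂P_B)(P_B/Q_A) = 13.8600 × (10.9/2237.674) ≈ 0.068.
ε > 0: substitutes.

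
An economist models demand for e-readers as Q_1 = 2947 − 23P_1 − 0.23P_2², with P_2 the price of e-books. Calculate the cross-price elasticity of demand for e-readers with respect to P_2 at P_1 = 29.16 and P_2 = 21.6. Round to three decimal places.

-0.099

At P_1 = 29.16 and P_2 = 21.6: Q_1 = 2169.011.
∂Q_1/∂P_2 = -0.46P_2 = -0.46(21.6) = -9.9360.
ε = (∂Q_1/∂P_2)(P_2/Q_1) = -9.9360 × (21.6/2169.011) ≈ -0.099.
ε < 0: complements.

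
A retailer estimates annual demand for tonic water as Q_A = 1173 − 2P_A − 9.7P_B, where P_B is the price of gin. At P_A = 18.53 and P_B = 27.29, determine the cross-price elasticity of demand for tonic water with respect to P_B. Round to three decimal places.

At P_A = 18.53 and P_B = 27.29: Q_A = 871.227.
∂Q_A/∂P_B = -9.7.
ε = (∂Q_A/∂P_B)(P_B/Q_A) = -9.7 × (27.29/871.227) ≈ -0.304.
Since ε < 0, tonic water and gin are complements.

-0.304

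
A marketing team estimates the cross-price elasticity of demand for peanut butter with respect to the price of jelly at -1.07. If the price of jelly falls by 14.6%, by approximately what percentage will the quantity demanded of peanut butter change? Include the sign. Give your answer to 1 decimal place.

%ΔQ ≈ ε × %ΔP of jelly = -1.07 × (-14.6%) = 15.6%.

15.6%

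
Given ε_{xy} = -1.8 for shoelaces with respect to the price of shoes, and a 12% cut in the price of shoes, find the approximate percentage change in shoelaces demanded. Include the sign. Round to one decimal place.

21.6%

%ΔQ ≈ ε × %ΔP of shoes = -1.8 × (-12%) = 21.6%.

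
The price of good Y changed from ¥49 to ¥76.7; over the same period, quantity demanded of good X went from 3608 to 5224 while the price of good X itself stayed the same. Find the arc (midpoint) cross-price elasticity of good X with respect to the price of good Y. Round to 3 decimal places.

ΔQ_X = 5224 − 3608 = 1616; ΔP_Y = 76.7 − 49 = 27.7.
Midpoints: Q̄_X = 4416.0, P̄_Y = 62.85.
ε = (ΔQ_X/Q̄_X)/(ΔP_Y/P̄_Y) = (1616/4416.0)/(27.7/62.85) ≈ 0.830.

0.830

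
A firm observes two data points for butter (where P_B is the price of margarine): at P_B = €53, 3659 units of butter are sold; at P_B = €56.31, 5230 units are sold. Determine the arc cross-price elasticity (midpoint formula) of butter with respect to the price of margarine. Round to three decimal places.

ΔQ_A = 5230 − 3659 = 1571; ΔP_B = 56.31 − 53 = 3.31.
Midpoints: Q̄_A = 4444.5, P̄_B = 54.66.
ε = (ΔQ_A/Q̄_A)/(ΔP_B/P̄_B) = (1571/4444.5)/(3.31/54.66) ≈ 5.837.

5.837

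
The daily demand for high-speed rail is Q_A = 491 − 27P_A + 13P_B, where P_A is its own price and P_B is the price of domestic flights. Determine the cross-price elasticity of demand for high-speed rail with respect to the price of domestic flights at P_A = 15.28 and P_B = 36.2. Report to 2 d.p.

0.86

At P_A = 15.28 and P_B = 36.2: Q_A = 549.04.
∂Q_A/∂P_B = 13.
ε = (∂Q_A/∂P_B)(P_B/Q_A) = 13 × (36.2/549.04) ≈ 0.86.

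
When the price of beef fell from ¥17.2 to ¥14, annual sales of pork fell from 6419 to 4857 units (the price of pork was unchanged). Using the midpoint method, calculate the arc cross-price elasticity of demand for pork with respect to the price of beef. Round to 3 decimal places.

ΔQ_A = 4857 − 6419 = -1562; ΔP_B = 14 − 17.2 = -3.2.
Midpoints: Q̄_A = 5638.0, P̄_B = 15.60.
ε = (ΔQ_A/Q̄_A)/(ΔP_B/P̄_B) = (-1562/5638.0)/(-3.2/15.60) ≈ 1.351.
ε > 0: pork and beef are substitutes.

1.351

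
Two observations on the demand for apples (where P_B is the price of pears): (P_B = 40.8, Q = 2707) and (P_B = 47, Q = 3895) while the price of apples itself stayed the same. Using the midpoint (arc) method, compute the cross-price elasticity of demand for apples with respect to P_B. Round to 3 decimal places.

ΔQ_A = 3895 − 2707 = 1188; ΔP_B = 47 − 40.8 = 6.2.
Midpoints: Q̄_A = 3301.0, P̄_B = 43.90.
ε = (ΔQ_A/Q̄_A)/(ΔP_B/P̄_B) = (1188/3301.0)/(6.2/43.90) ≈ 2.548.

2.548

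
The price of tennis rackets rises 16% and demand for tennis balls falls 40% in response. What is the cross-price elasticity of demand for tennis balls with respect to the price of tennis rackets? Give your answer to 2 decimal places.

-2.50

ε = (%ΔQ of tennis balls) / (%ΔP of tennis rackets) = (-40%) / (16%) ≈ -2.50.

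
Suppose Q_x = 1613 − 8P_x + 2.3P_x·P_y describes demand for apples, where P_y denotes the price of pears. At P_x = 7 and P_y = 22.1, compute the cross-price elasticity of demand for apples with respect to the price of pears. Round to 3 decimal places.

0.186

At P_x = 7 and P_y = 22.1: Q_x = 1912.81.
∂Q_x/∂P_y = 2.3P_x = 2.3(7) = 16.1000.
ε = (∂Q_x/∂P_y)(P_y/Q_x) = 16.1000 × (22.1/1912.81) ≈ 0.186.
ε > 0: substitutes.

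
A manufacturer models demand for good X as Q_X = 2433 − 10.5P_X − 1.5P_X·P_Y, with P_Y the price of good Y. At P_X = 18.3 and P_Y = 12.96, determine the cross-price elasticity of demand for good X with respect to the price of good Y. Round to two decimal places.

At P_X = 18.3 and P_Y = 12.96: Q_X = 1885.098.
∂Q_X/∂P_Y = -1.5P_X = -1.5(18.3) = -27.4500.
ε = (∂Q_X/∂P_Y)(P_Y/Q_X) = -27.4500 × (12.96/1885.098) ≈ -0.19.
ε < 0: complements.

-0.19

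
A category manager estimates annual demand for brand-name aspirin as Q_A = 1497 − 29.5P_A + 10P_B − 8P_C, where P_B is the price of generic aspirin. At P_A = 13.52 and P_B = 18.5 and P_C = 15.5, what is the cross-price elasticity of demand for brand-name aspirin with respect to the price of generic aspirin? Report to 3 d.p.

0.160

At P_A = 13.52 and P_B = 18.5 and P_C = 15.5: Q_A = 1159.16.
∂Q_A/∂P_B = 10.
ε = (∂Q_A/∂P_B)(P_B/Q_A) = 10 × (18.5/1159.16) ≈ 0.160.
Since ε > 0, brand-name aspirin and generic aspirin are substitutes.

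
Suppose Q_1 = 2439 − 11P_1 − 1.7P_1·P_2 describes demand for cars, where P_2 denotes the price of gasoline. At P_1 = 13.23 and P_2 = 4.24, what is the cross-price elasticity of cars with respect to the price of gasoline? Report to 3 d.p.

At P_1 = 13.23 and P_2 = 4.24: Q_1 = 2198.108.
∂Q_1/∂P_2 = -1.7P_1 = -1.7(13.23) = -22.4910.
ε = (∂Q_1/∂P_2)(P_2/Q_1) = -22.4910 × (4.24/2198.108) ≈ -0.043.
ε < 0: complements.

-0.043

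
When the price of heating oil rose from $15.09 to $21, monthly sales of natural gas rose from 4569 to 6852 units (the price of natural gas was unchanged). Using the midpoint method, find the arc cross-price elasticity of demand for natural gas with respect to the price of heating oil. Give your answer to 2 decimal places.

1.22

ΔQ_A = 6852 − 4569 = 2283; ΔP_B = 21 − 15.09 = 5.91.
Midpoints: Q̄_A = 5710.5, P̄_B = 18.05.
ε = (ΔQ_A/Q̄_A)/(ΔP_B/P̄_B) = (2283/5710.5)/(5.91/18.05) ≈ 1.22.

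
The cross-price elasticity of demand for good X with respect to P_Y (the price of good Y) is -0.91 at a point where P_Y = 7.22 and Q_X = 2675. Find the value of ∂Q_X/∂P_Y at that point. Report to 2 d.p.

ε = (∂Q_X/∂P_Y)·(P_Y/Q_X) ⇒ ∂Q_X/∂P_Y = ε·Q_X/P_Y = -0.91 × 2675/7.22 ≈ -337.15.

-337.15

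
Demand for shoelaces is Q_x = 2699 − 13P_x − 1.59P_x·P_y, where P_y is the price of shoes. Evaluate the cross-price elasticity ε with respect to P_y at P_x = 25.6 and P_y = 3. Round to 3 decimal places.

At P_x = 25.6 and P_y = 3: Q_x = 2244.088.
∂Q_x/∂P_y = -1.59P_x = -1.59(25.6) = -40.7040.
ε = (∂Q_x/∂P_y)(P_y/Q_x) = -40.7040 × (3/2244.088) ≈ -0.054.
ε < 0: complements.

-0.054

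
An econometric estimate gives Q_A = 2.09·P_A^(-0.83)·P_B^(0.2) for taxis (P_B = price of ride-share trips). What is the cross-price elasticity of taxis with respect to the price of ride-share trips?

0.20

In a log-linear (constant-elasticity) demand function, the coefficient on the exponent of P_B is the cross-price elasticity.
ε = 0.20. Positive, so taxis and ride-share trips are substitutes.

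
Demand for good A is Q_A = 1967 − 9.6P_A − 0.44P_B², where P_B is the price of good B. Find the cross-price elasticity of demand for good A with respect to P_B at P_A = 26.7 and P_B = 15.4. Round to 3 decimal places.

-0.130

At P_A = 26.7 and P_B = 15.4: Q_A = 1606.330.
∂Q_A/∂P_B = -0.88P_B = -0.88(15.4) = -13.5520.
ε = (∂Q_A/∂P_B)(P_B/Q_A) = -13.5520 × (15.4/1606.330) ≈ -0.130.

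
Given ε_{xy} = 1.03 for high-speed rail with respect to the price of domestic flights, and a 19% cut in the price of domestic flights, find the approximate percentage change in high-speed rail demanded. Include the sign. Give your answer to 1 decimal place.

-19.6%

%ΔQ ≈ ε × %ΔP of domestic flights = 1.03 × (-19%) = -19.6%.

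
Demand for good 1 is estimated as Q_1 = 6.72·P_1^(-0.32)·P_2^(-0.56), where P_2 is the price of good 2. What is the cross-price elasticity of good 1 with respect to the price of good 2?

-0.56

In a log-linear (constant-elasticity) demand function, the coefficient on the exponent of P_2 is the cross-price elasticity.
ε = -0.56. Negative, so good 1 and good 2 are complements.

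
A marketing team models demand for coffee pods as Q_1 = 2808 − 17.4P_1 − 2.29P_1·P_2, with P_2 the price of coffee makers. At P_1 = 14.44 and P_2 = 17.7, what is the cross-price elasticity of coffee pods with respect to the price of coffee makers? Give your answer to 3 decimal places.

-0.297

At P_1 = 14.44 and P_2 = 17.7: Q_1 = 1971.447.
∂Q_1/∂P_2 = -2.29P_1 = -2.29(14.44) = -33.0676.
ε = (∂Q_1/∂P_2)(P_2/Q_1) = -33.0676 × (17.7/1971.447) ≈ -0.297.
ε < 0: complements.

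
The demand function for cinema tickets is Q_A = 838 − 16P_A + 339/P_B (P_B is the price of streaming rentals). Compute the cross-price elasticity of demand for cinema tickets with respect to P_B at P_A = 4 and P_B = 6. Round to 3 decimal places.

At P_A = 4 and P_B = 6: Q_A = 830.5.
∂Q_A/∂P_B = −339/P_B² = -9.4167.
ε = (∂Q_A/∂P_B)(P_B/Q_A) = -9.4167 × (6/830.5) ≈ -0.068.
ε < 0: complements.

-0.068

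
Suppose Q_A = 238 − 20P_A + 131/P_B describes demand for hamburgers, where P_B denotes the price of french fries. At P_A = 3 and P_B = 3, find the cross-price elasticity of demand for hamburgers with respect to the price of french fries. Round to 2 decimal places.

At P_A = 3 and P_B = 3: Q_A = 221.667.
∂Q_A/∂P_B = −131/P_B² = -14.5556.
ε = (∂Q_A/∂P_B)(P_B/Q_A) = -14.5556 × (3/221.667) ≈ -0.20.
ε < 0: complements.

-0.20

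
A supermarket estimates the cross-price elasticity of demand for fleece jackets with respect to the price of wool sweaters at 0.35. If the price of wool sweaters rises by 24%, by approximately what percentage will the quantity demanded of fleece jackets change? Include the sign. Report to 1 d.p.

%ΔQ ≈ ε × %ΔP of wool sweaters = 0.35 × (24%) = 8.4%.

8.4%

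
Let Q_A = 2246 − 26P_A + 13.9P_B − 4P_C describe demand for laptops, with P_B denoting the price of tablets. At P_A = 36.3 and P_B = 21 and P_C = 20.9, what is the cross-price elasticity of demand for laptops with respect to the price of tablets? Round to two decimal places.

At P_A = 36.3 and P_B = 21 and P_C = 20.9: Q_A = 1510.5.
∂Q_A/∂P_B = 13.9.
ε = (∂Q_A/∂P_B)(P_B/Q_A) = 13.9 × (21/1510.5) ≈ 0.19.

0.19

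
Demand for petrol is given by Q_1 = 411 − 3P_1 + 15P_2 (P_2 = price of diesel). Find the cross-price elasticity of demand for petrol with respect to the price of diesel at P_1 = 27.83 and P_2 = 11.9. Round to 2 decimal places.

0.35

At P_1 = 27.83 and P_2 = 11.9: Q_1 = 506.01.
∂Q_1/∂P_2 = 15.
ε = (∂Q_1/∂P_2)(P_2/Q_1) = 15 × (11.9/506.01) ≈ 0.35.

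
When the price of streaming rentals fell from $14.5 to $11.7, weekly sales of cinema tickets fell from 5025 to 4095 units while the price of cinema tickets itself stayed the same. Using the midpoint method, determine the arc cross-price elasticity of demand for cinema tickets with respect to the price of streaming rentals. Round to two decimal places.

ΔQ_A = 4095 − 5025 = -930; ΔP_B = 11.7 − 14.5 = -2.8.
Midpoints: Q̄_A = 4560.0, P̄_B = 13.10.
ε = (ΔQ_A/Q̄_A)/(ΔP_B/P̄_B) = (-930/4560.0)/(-2.8/13.10) ≈ 0.95.
ε > 0: cinema tickets and streaming rentals are substitutes.

0.95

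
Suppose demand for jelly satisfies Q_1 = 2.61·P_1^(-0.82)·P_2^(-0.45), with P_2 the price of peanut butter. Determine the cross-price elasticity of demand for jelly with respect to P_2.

In a log-linear (constant-elasticity) demand function, the coefficient on the exponent of P_2 is the cross-price elasticity.
ε = -0.45. Negative, so jelly and peanut butter are complements.

-0.45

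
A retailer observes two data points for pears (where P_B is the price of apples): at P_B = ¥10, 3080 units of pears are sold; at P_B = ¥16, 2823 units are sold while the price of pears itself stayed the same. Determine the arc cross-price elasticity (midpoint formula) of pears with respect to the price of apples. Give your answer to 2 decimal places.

-0.19

ΔQ_A = 2823 − 3080 = -257; ΔP_B = 16 − 10 = 6.
Midpoints: Q̄_A = 2951.5, P̄_B = 13.00.
ε = (ΔQ_A/Q̄_A)/(ΔP_B/P̄_B) = (-257/2951.5)/(6/13.00) ≈ -0.19.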